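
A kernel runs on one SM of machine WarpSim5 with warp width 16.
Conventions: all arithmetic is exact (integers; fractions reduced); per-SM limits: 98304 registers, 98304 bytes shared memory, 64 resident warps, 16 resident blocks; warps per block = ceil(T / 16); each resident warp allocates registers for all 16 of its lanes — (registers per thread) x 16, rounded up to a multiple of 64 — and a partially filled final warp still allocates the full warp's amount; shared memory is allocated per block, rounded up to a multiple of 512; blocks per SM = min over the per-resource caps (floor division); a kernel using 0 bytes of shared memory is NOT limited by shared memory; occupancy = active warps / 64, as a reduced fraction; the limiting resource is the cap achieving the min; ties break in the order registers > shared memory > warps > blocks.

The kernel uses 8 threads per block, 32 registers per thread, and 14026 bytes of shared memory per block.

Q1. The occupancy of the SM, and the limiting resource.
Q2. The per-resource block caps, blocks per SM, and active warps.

Answer: occupancy 3/32, limited by shared memory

registers: 192 blocks
shared memory: 6 blocks
warps: 64 blocks
blocks: 16 blocks

Answer: 6 blocks, 6 active warps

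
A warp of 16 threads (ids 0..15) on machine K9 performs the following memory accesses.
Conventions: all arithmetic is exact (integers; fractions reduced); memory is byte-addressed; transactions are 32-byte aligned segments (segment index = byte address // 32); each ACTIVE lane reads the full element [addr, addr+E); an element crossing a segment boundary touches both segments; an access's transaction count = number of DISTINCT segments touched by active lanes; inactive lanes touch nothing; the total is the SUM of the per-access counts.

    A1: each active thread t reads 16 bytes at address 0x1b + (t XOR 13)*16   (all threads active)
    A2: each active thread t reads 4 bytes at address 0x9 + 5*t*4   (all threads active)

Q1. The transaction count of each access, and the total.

A1: 9 transactions
A2: 10 transactions

Answer: 9,10; total 19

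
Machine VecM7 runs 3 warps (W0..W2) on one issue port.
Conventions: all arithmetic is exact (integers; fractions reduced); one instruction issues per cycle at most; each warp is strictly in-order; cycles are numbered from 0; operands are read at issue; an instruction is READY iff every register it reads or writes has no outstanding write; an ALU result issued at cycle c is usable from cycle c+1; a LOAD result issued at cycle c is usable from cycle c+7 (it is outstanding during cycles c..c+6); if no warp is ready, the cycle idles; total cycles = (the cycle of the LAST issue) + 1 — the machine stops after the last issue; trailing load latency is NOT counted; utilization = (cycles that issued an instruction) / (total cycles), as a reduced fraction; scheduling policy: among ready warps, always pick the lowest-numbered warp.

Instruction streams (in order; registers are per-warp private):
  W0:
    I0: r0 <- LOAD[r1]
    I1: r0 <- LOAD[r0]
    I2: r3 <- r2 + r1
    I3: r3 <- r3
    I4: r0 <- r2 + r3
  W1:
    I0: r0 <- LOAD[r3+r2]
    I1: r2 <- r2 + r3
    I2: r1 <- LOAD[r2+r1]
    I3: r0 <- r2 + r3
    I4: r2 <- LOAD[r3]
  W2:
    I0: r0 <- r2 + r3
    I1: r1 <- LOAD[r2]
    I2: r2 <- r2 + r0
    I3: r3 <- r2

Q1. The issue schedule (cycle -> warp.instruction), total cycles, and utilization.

cycle 0: W0.I0
cycle 1: W1.I0
cycle 2: W1.I1
cycle 3: W1.I2
cycle 4: W2.I0
cycle 5: W2.I1
cycle 6: W2.I2
cycle 7: W0.I1
cycle 8: W0.I2
cycle 9: W0.I3
cycle 10: W1.I3
cycle 11: W1.I4
cycle 12: W2.I3
cycle 13: idle
cycle 14: W0.I4

Answer: 15 cycles, utilization 14/15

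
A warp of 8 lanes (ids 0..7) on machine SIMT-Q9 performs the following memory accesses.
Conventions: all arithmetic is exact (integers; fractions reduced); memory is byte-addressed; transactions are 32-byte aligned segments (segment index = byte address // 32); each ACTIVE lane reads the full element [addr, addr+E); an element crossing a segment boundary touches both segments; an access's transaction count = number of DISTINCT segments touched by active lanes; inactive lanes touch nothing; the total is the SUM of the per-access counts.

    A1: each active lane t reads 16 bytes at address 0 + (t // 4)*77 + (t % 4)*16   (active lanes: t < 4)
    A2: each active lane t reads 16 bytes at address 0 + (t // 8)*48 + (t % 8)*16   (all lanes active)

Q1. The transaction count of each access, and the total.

A1: 2 transactions
A2: 4 transactions

Answer: 2,4; total 6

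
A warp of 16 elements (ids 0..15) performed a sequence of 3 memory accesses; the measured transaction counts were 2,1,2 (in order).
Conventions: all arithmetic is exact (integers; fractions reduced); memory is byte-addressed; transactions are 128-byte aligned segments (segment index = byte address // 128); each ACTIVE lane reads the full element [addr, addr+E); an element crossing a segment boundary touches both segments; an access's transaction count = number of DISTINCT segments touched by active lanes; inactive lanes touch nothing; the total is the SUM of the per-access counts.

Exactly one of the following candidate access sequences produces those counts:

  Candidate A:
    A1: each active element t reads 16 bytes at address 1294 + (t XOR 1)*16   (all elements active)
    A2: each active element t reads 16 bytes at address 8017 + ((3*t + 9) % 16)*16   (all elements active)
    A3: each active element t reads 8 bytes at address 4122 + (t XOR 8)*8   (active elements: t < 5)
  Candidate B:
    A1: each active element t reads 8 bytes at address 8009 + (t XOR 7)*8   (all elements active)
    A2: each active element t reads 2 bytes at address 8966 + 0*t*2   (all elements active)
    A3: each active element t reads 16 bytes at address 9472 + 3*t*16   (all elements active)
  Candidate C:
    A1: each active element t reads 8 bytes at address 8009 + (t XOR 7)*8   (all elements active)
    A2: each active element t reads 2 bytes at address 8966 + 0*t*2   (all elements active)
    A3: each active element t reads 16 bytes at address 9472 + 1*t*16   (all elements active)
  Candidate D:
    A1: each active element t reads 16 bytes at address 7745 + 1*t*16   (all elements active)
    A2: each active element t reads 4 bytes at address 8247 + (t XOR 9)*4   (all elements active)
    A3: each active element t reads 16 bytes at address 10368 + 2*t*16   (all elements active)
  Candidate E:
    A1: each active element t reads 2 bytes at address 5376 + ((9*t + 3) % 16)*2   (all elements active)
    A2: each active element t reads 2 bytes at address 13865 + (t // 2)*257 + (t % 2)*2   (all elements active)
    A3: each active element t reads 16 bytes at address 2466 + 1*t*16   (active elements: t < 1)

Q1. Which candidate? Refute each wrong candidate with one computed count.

A: A1 gives 3 transactions, not 2
B: A3 gives 6 transactions, not 2
D: A1 gives 3 transactions, not 2
E: A1 gives 1 transaction, not 2
C: all counts match (2,1,2)

Answer: C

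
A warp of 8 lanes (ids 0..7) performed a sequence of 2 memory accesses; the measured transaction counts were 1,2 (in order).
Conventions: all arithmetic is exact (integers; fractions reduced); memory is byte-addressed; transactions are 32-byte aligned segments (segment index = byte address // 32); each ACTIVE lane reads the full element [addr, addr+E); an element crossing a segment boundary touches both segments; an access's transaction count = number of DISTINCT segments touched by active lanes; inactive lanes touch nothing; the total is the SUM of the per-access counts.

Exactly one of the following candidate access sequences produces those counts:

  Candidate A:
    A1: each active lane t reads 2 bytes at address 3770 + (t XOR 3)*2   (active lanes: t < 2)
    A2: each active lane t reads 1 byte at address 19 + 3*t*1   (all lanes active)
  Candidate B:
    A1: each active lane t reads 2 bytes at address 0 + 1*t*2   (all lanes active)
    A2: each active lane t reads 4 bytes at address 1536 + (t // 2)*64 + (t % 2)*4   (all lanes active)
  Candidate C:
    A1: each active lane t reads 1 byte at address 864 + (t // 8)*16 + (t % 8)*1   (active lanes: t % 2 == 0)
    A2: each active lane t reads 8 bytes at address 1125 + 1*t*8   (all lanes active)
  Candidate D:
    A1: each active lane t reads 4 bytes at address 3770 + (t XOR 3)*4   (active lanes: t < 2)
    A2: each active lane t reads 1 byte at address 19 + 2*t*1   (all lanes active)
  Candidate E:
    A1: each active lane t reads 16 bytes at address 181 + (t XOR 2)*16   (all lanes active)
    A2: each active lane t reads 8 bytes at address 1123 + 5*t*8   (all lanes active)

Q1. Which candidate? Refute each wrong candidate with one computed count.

A: A1 gives 2 transactions, not 1
B: A2 gives 4 transactions, not 2
C: A2 gives 3 transactions, not 2
E: A1 gives 5 transactions, not 1
D: all counts match (1,2)

Answer: D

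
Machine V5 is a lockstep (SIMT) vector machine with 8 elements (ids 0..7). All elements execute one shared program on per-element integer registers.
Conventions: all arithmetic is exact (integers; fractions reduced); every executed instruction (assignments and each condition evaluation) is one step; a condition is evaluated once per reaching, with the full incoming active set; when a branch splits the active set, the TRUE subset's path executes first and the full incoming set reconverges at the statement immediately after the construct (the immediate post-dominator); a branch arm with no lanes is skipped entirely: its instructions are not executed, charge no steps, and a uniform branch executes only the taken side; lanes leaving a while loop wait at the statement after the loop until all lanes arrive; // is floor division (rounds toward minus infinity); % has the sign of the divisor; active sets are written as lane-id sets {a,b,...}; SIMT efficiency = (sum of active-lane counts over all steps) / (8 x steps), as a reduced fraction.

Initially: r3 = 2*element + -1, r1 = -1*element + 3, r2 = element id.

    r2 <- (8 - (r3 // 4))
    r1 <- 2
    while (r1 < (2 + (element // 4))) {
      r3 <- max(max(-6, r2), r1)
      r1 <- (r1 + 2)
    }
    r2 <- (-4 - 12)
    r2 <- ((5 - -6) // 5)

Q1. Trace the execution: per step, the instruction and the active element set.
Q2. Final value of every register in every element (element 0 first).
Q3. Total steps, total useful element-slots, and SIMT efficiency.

step 0: r2 <- (8 - (r3 // 4))        {0,1,2,3,4,5,6,7}
step 1: r1 <- 2                      {0,1,2,3,4,5,6,7}
step 2: eval (r1 < (2 + (element // 4))) {0,1,2,3,4,5,6,7}
step 3: r3 <- max(max(-6, r2), r1)   {4,5,6,7}
step 4: r1 <- (r1 + 2)               {4,5,6,7}
step 5: eval (r1 < (2 + (element // 4))) {4,5,6,7}
step 6: r2 <- (-4 - 12)              {0,1,2,3,4,5,6,7}
step 7: r2 <- ((5 - -6) // 5)        {0,1,2,3,4,5,6,7}

Answer: 8 steps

r3: -1,1,3,5,7,6,6,5
r1: 2,2,2,2,4,4,4,4
r2: 2,2,2,2,2,2,2,2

steps = 8; useful = 52; efficiency = 52/64 = 13/16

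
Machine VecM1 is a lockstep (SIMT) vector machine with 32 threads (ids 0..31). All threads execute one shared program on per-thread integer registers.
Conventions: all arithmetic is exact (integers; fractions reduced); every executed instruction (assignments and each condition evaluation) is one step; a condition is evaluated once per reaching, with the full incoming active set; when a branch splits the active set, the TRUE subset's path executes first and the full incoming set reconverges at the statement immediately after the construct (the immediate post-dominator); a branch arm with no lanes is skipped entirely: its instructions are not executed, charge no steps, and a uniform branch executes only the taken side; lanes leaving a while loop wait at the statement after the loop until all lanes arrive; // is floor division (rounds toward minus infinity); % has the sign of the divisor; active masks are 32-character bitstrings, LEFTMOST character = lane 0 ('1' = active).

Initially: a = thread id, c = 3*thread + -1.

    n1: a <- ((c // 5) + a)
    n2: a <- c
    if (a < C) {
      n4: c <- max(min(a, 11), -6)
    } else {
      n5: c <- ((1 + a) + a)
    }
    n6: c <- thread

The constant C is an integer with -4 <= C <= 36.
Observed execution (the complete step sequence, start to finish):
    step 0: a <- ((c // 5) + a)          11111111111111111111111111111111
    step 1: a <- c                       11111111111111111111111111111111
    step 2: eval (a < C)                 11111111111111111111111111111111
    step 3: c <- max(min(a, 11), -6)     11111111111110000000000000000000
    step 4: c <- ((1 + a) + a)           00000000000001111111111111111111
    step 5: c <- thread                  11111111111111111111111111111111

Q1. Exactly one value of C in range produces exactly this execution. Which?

Answer: C = 36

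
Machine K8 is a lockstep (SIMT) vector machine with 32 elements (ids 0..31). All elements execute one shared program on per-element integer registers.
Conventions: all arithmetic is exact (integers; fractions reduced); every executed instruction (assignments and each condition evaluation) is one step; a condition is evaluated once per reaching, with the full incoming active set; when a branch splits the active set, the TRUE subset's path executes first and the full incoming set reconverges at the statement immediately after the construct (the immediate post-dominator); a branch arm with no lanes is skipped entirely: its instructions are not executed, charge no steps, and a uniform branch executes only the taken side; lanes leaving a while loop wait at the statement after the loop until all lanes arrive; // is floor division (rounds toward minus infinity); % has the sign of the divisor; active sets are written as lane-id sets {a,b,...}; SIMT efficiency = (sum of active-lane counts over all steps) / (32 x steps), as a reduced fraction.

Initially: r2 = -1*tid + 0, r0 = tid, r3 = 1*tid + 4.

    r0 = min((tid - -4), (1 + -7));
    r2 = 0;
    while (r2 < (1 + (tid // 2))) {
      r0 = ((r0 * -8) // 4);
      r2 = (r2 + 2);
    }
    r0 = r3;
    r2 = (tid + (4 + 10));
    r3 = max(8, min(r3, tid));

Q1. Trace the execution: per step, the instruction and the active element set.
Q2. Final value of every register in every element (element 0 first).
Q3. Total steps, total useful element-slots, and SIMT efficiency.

step 0: r0 <- min((tid - -4), (1 + -7)) {0,1,2,3,4,5,6,7,8,9,10,11,12,13,14,15,16,17,18,19,20,21,22,23,24,25,26,27,28,29,30,31}
step 1: r2 <- 0                      {0,1,2,3,4,5,6,7,8,9,10,11,12,13,14,15,16,17,18,19,20,21,22,23,24,25,26,27,28,29,30,31}
step 2: eval (r2 < (1 + (tid // 2))) {0,1,2,3,4,5,6,7,8,9,10,11,12,13,14,15,16,17,18,19,20,21,22,23,24,25,26,27,28,29,30,31}
step 3: r0 <- ((r0 * -8) // 4)       {0,1,2,3,4,5,6,7,8,9,10,11,12,13,14,15,16,17,18,19,20,21,22,23,24,25,26,27,28,29,30,31}
step 4: r2 <- (r2 + 2)               {0,1,2,3,4,5,6,7,8,9,10,11,12,13,14,15,16,17,18,19,20,21,22,23,24,25,26,27,28,29,30,31}
step 5: eval (r2 < (1 + (tid // 2))) {0,1,2,3,4,5,6,7,8,9,10,11,12,13,14,15,16,17,18,19,20,21,22,23,24,25,26,27,28,29,30,31}
step 6: r0 <- ((r0 * -8) // 4)       {4,5,6,7,8,9,10,11,12,13,14,15,16,17,18,19,20,21,22,23,24,25,26,27,28,29,30,31}
step 7: r2 <- (r2 + 2)               {4,5,6,7,8,9,10,11,12,13,14,15,16,17,18,19,20,21,22,23,24,25,26,27,28,29,30,31}
step 8: eval (r2 < (1 + (tid // 2))) {4,5,6,7,8,9,10,11,12,13,14,15,16,17,18,19,20,21,22,23,24,25,26,27,28,29,30,31}
step 9: r0 <- ((r0 * -8) // 4)       {8,9,10,11,12,13,14,15,16,17,18,19,20,21,22,23,24,25,26,27,28,29,30,31}
step 10: r2 <- (r2 + 2)               {8,9,10,11,12,13,14,15,16,17,18,19,20,21,22,23,24,25,26,27,28,29,30,31}
step 11: eval (r2 < (1 + (tid // 2))) {8,9,10,11,12,13,14,15,16,17,18,19,20,21,22,23,24,25,26,27,28,29,30,31}
step 12: r0 <- ((r0 * -8) // 4)       {12,13,14,15,16,17,18,19,20,21,22,23,24,25,26,27,28,29,30,31}
step 13: r2 <- (r2 + 2)               {12,13,14,15,16,17,18,19,20,21,22,23,24,25,26,27,28,29,30,31}
step 14: eval (r2 < (1 + (tid // 2))) {12,13,14,15,16,17,18,19,20,21,22,23,24,25,26,27,28,29,30,31}
step 15: r0 <- ((r0 * -8) // 4)       {16,17,18,19,20,21,22,23,24,25,26,27,28,29,30,31}
step 16: r2 <- (r2 + 2)               {16,17,18,19,20,21,22,23,24,25,26,27,28,29,30,31}
step 17: eval (r2 < (1 + (tid // 2))) {16,17,18,19,20,21,22,23,24,25,26,27,28,29,30,31}
step 18: r0 <- ((r0 * -8) // 4)       {20,21,22,23,24,25,26,27,28,29,30,31}
step 19: r2 <- (r2 + 2)               {20,21,22,23,24,25,26,27,28,29,30,31}
step 20: eval (r2 < (1 + (tid // 2))) {20,21,22,23,24,25,26,27,28,29,30,31}
step 21: r0 <- ((r0 * -8) // 4)       {24,25,26,27,28,29,30,31}
step 22: r2 <- (r2 + 2)               {24,25,26,27,28,29,30,31}
step 23: eval (r2 < (1 + (tid // 2))) {24,25,26,27,28,29,30,31}
step 24: r0 <- ((r0 * -8) // 4)       {28,29,30,31}
step 25: r2 <- (r2 + 2)               {28,29,30,31}
step 26: eval (r2 < (1 + (tid // 2))) {28,29,30,31}
step 27: r0 <- r3                     {0,1,2,3,4,5,6,7,8,9,10,11,12,13,14,15,16,17,18,19,20,21,22,23,24,25,26,27,28,29,30,31}
step 28: r2 <- (tid + (4 + 10))       {0,1,2,3,4,5,6,7,8,9,10,11,12,13,14,15,16,17,18,19,20,21,22,23,24,25,26,27,28,29,30,31}
step 29: r3 <- max(8, min(r3, tid))   {0,1,2,3,4,5,6,7,8,9,10,11,12,13,14,15,16,17,18,19,20,21,22,23,24,25,26,27,28,29,30,31}

Answer: 30 steps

r2: 14,15,16,17,18,19,20,21,22,23,24,25,26,27,28,29,30,31,32,33,34,35,36,37,38,39,40,41,42,43,44,45
r0: 4,5,6,7,8,9,10,11,12,13,14,15,16,17,18,19,20,21,22,23,24,25,26,27,28,29,30,31,32,33,34,35
r3: 8,8,8,8,8,8,8,8,8,9,10,11,12,13,14,15,16,17,18,19,20,21,22,23,24,25,26,27,28,29,30,31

steps = 30; useful = 624; efficiency = 624/960 = 13/20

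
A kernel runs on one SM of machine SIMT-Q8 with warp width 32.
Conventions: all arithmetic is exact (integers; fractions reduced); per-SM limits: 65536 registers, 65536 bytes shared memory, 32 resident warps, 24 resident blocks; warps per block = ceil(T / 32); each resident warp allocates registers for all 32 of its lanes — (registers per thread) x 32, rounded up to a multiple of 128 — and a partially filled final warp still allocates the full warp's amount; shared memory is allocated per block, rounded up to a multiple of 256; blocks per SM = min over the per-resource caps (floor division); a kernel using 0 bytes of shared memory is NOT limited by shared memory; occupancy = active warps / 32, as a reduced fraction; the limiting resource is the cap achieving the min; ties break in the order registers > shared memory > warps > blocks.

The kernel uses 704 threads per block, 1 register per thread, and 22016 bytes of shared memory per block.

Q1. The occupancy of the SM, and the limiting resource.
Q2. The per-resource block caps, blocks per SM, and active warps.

Answer: occupancy 11/16, limited by warps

registers: 23 blocks
shared memory: 2 blocks
warps: 1 block
blocks: 24 blocks

Answer: 1 block, 22 active warps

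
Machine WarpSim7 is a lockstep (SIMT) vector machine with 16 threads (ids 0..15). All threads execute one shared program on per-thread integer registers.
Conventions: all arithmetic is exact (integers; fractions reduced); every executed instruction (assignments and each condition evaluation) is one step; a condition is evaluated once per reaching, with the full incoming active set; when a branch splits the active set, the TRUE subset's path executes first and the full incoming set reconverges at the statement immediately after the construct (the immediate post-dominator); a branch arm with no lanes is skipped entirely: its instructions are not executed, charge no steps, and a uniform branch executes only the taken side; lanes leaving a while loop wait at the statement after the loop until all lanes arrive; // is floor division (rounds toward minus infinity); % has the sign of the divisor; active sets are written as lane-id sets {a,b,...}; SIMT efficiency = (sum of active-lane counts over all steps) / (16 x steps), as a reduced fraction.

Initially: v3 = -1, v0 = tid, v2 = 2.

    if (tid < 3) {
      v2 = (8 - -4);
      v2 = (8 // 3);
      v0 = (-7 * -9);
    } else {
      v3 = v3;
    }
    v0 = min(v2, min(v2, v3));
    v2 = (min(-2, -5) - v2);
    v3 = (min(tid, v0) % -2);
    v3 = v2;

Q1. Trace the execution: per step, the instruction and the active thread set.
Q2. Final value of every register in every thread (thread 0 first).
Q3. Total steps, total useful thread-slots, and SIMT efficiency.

step 0: eval (tid < 3)               {0,1,2,3,4,5,6,7,8,9,10,11,12,13,14,15}
step 1: v2 <- (8 - -4)               {0,1,2}
step 2: v2 <- (8 // 3)               {0,1,2}
step 3: v0 <- (-7 * -9)              {0,1,2}
step 4: v3 <- v3                     {3,4,5,6,7,8,9,10,11,12,13,14,15}
step 5: v0 <- min(v2, min(v2, v3))   {0,1,2,3,4,5,6,7,8,9,10,11,12,13,14,15}
step 6: v2 <- (min(-2, -5) - v2)     {0,1,2,3,4,5,6,7,8,9,10,11,12,13,14,15}
step 7: v3 <- (min(tid, v0) % -2)    {0,1,2,3,4,5,6,7,8,9,10,11,12,13,14,15}
step 8: v3 <- v2                     {0,1,2,3,4,5,6,7,8,9,10,11,12,13,14,15}

Answer: 9 steps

v3: -7,-7,-7,-7,-7,-7,-7,-7,-7,-7,-7,-7,-7,-7,-7,-7
v0: -1,-1,-1,-1,-1,-1,-1,-1,-1,-1,-1,-1,-1,-1,-1,-1
v2: -7,-7,-7,-7,-7,-7,-7,-7,-7,-7,-7,-7,-7,-7,-7,-7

steps = 9; useful = 102; efficiency = 102/144 = 17/24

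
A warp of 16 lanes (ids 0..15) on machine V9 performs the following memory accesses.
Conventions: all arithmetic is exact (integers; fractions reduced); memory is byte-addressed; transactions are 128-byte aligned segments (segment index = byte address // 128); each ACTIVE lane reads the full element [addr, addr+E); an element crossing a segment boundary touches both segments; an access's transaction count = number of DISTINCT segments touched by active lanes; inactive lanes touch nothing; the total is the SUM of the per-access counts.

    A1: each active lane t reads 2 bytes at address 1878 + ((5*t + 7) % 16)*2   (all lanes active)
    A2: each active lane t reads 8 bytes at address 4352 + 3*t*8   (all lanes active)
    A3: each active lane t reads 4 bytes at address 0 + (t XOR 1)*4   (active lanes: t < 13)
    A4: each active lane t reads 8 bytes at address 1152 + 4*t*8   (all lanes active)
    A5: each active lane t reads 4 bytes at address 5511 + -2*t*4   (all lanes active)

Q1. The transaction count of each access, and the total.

A1: 1 transaction
A2: 3 transactions
A3: 1 transaction
A4: 4 transactions
A5: 2 transactions

Answer: 1,3,1,4,2; total 11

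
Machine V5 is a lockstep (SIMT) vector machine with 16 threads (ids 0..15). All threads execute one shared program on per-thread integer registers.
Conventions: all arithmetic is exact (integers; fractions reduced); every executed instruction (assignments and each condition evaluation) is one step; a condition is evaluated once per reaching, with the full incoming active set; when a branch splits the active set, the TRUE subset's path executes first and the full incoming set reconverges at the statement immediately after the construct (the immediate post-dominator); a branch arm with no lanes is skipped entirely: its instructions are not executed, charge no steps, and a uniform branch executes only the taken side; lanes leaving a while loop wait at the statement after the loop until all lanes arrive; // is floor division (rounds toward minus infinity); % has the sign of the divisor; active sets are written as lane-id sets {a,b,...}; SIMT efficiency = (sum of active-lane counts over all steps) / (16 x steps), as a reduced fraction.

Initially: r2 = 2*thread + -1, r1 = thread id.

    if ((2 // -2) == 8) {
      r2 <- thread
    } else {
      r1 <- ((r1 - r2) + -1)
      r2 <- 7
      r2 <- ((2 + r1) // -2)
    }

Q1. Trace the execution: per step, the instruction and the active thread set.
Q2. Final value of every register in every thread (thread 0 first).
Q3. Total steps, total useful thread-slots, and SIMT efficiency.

step 0: eval ((2 // -2) == 8)        {0,1,2,3,4,5,6,7,8,9,10,11,12,13,14,15}
step 1: r1 <- ((r1 - r2) + -1)       {0,1,2,3,4,5,6,7,8,9,10,11,12,13,14,15}
step 2: r2 <- 7                      {0,1,2,3,4,5,6,7,8,9,10,11,12,13,14,15}
step 3: r2 <- ((2 + r1) // -2)       {0,1,2,3,4,5,6,7,8,9,10,11,12,13,14,15}

Answer: 4 steps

r2: -1,-1,0,0,1,1,2,2,3,3,4,4,5,5,6,6
r1: 0,-1,-2,-3,-4,-5,-6,-7,-8,-9,-10,-11,-12,-13,-14,-15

steps = 4; useful = 64; efficiency = 64/64 = 1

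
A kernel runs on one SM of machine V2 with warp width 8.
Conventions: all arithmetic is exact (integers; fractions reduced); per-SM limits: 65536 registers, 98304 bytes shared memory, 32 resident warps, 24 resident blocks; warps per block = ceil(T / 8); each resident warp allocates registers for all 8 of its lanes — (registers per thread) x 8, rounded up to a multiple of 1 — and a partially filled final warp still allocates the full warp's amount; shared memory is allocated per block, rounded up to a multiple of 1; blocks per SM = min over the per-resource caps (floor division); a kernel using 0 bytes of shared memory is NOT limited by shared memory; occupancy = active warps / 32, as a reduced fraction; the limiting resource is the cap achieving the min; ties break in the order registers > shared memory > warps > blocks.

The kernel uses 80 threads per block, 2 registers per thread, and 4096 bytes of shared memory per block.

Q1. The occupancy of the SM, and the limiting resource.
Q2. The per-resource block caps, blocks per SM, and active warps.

Answer: occupancy 15/16, limited by warps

registers: 409 blocks
shared memory: 24 blocks
warps: 3 blocks
blocks: 24 blocks

Answer: 3 blocks, 30 active warps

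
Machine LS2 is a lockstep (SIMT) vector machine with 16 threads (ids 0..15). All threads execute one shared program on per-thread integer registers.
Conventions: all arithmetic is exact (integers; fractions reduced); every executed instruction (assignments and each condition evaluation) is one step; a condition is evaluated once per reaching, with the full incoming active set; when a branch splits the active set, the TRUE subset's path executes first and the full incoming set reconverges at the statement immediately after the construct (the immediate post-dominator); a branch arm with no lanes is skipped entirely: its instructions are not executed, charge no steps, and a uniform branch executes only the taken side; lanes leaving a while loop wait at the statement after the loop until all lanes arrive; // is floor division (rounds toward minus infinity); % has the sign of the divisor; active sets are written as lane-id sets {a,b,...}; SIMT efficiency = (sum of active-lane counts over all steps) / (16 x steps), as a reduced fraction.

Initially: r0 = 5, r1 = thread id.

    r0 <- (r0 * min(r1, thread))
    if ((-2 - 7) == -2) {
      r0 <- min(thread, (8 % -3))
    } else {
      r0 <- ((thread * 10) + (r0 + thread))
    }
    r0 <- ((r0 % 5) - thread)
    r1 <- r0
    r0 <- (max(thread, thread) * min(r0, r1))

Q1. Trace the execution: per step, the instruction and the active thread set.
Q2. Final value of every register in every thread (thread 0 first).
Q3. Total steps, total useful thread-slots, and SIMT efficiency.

step 0: r0 <- (r0 * min(r1, thread)) {0,1,2,3,4,5,6,7,8,9,10,11,12,13,14,15}
step 1: eval ((-2 - 7) == -2)        {0,1,2,3,4,5,6,7,8,9,10,11,12,13,14,15}
step 2: r0 <- ((thread * 10) + (r0 + thread)) {0,1,2,3,4,5,6,7,8,9,10,11,12,13,14,15}
step 3: r0 <- ((r0 % 5) - thread)    {0,1,2,3,4,5,6,7,8,9,10,11,12,13,14,15}
step 4: r1 <- r0                     {0,1,2,3,4,5,6,7,8,9,10,11,12,13,14,15}
step 5: r0 <- (max(thread, thread) * min(r0, r1)) {0,1,2,3,4,5,6,7,8,9,10,11,12,13,14,15}

Answer: 6 steps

r0: 0,0,0,0,0,-25,-30,-35,-40,-45,-100,-110,-120,-130,-140,-225
r1: 0,0,0,0,0,-5,-5,-5,-5,-5,-10,-10,-10,-10,-10,-15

steps = 6; useful = 96; efficiency = 96/96 = 1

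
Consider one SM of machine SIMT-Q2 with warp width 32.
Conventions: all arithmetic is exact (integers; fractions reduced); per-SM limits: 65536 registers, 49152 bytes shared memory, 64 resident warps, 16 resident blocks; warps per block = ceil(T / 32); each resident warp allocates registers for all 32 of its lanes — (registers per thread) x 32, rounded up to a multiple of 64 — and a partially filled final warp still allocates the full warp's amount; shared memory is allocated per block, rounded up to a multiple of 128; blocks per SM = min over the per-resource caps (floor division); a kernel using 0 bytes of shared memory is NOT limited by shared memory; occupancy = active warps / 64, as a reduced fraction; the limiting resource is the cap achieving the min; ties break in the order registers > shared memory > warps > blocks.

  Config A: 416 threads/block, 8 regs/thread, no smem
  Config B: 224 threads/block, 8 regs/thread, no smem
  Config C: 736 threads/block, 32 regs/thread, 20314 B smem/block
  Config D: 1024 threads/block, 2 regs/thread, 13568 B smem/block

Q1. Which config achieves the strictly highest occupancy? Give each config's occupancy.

occupancies: A 13/16, B 63/64, C 23/32, D 1

Answer: D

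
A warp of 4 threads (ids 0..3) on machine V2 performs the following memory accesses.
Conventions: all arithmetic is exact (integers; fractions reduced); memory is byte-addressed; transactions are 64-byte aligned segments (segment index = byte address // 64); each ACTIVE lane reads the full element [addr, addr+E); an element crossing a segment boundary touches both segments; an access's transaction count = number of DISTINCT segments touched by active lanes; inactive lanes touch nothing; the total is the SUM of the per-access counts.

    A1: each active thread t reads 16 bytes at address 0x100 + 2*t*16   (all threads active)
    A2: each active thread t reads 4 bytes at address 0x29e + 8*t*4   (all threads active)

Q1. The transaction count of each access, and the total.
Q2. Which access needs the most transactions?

A1: 2 transactions
A2: 3 transactions

Answer: 2,3; total 5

Answer: A2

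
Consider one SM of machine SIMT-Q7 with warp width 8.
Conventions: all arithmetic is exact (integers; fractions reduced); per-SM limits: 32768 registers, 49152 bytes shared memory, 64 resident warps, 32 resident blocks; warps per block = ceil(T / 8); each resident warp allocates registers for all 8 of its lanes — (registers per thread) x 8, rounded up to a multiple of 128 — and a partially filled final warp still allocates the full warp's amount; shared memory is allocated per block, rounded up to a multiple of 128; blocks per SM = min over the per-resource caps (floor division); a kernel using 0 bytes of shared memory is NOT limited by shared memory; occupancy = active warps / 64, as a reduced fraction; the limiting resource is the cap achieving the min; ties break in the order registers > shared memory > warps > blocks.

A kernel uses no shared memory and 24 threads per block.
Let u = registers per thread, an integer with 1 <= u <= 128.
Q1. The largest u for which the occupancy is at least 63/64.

Answer: u = 64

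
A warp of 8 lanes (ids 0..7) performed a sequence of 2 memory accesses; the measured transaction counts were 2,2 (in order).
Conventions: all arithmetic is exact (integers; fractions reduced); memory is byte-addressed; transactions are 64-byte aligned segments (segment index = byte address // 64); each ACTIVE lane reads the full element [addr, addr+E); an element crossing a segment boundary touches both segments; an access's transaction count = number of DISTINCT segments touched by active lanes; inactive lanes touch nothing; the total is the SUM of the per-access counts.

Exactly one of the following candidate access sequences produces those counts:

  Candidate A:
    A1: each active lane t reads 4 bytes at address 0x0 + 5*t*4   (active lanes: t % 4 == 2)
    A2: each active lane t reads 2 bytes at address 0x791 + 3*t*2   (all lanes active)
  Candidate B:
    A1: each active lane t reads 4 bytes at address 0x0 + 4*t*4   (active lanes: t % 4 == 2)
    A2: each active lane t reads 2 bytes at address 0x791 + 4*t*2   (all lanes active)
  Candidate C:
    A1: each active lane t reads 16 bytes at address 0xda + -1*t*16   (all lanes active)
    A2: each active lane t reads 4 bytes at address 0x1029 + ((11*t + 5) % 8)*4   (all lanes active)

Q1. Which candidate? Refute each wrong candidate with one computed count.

A: A2 gives 1 transaction, not 2
C: A1 gives 3 transactions, not 2
B: all counts match (2,2)

Answer: B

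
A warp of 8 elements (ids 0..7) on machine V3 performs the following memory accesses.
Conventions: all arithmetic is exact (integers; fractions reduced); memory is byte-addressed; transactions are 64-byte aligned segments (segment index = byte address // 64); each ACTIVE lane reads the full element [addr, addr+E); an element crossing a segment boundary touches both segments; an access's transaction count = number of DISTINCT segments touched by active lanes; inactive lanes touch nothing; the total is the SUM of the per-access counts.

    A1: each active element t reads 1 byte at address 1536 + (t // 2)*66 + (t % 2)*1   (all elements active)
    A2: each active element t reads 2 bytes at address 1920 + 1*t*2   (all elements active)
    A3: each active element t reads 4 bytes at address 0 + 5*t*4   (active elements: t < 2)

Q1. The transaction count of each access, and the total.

A1: 4 transactions
A2: 1 transaction
A3: 1 transaction

Answer: 4,1,1; total 6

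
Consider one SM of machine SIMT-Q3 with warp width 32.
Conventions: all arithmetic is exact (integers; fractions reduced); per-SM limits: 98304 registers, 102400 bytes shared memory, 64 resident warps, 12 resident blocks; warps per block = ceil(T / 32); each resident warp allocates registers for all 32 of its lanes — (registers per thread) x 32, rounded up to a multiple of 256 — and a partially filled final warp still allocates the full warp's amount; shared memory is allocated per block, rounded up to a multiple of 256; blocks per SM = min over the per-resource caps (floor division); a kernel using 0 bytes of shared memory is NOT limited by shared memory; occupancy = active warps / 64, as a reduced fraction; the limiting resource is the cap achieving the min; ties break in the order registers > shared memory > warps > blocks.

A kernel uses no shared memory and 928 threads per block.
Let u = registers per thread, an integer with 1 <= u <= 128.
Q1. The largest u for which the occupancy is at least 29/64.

Answer: u = 104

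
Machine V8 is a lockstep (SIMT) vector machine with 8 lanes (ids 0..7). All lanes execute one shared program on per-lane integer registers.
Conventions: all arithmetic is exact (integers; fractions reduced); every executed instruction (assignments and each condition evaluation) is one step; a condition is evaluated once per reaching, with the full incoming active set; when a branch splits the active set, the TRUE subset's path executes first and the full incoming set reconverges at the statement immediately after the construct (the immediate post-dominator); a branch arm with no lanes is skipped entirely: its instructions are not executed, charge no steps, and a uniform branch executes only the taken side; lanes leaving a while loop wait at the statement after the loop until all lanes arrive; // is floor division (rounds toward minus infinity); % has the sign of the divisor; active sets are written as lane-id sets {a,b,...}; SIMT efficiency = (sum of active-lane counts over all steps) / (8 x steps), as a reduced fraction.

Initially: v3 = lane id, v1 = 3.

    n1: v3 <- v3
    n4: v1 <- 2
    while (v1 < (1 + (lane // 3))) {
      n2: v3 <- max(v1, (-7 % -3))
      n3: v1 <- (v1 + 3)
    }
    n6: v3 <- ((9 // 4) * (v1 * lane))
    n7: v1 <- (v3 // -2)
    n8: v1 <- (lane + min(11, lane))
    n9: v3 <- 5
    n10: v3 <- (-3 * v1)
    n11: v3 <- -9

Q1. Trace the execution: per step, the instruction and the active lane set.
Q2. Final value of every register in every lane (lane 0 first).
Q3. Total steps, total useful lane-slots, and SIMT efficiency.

step 0: v3 <- v3                     {0,1,2,3,4,5,6,7}
step 1: v1 <- 2                      {0,1,2,3,4,5,6,7}
step 2: eval (v1 < (1 + (lane // 3))) {0,1,2,3,4,5,6,7}
step 3: v3 <- max(v1, (-7 % -3))     {6,7}
step 4: v1 <- (v1 + 3)               {6,7}
step 5: eval (v1 < (1 + (lane // 3))) {6,7}
step 6: v3 <- ((9 // 4) * (v1 * lane)) {0,1,2,3,4,5,6,7}
step 7: v1 <- (v3 // -2)             {0,1,2,3,4,5,6,7}
step 8: v1 <- (lane + min(11, lane)) {0,1,2,3,4,5,6,7}
step 9: v3 <- 5                      {0,1,2,3,4,5,6,7}
step 10: v3 <- (-3 * v1)              {0,1,2,3,4,5,6,7}
step 11: v3 <- -9                     {0,1,2,3,4,5,6,7}

Answer: 12 steps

v3: -9,-9,-9,-9,-9,-9,-9,-9
v1: 0,2,4,6,8,10,12,14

steps = 12; useful = 78; efficiency = 78/96 = 13/16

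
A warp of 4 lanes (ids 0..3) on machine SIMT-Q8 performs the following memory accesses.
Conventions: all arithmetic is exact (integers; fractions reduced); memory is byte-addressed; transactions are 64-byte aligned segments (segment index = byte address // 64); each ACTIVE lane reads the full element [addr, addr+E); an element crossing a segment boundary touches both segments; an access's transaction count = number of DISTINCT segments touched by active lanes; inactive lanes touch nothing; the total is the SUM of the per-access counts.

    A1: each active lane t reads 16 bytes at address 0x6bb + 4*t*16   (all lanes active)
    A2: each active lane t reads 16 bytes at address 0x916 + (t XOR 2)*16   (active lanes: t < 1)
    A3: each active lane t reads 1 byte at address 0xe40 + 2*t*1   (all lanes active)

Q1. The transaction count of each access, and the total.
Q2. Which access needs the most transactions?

A1: 5 transactions
A2: 2 transactions
A3: 1 transaction

Answer: 5,2,1; total 8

Answer: A1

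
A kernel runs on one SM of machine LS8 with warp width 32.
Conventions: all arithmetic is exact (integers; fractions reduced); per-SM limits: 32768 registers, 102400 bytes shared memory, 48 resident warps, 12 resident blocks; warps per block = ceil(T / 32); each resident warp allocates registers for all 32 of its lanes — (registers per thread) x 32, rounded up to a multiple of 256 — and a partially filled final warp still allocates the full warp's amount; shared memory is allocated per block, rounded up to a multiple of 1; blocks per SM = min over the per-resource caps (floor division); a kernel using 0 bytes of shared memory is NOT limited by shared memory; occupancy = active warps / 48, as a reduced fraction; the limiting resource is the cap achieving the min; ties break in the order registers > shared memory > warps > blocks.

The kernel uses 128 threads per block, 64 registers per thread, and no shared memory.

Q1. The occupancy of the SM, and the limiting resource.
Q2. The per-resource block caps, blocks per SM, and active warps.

Answer: occupancy 1/3, limited by registers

registers: 4 blocks
shared memory: no limit (kernel uses none)
warps: 12 blocks
blocks: 12 blocks

Answer: 4 blocks, 16 active warps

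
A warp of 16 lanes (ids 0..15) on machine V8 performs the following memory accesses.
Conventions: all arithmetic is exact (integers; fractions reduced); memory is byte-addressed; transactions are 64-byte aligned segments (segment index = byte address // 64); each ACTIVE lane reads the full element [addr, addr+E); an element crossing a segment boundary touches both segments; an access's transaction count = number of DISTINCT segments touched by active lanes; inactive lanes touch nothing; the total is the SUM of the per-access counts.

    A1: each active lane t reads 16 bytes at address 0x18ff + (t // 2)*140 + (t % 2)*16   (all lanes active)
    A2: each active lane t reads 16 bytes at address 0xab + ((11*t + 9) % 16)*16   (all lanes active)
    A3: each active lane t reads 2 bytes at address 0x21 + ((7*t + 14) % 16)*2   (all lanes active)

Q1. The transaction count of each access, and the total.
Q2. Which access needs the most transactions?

A1: 12 transactions
A2: 5 transactions
A3: 2 transactions

Answer: 12,5,2; total 19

Answer: A1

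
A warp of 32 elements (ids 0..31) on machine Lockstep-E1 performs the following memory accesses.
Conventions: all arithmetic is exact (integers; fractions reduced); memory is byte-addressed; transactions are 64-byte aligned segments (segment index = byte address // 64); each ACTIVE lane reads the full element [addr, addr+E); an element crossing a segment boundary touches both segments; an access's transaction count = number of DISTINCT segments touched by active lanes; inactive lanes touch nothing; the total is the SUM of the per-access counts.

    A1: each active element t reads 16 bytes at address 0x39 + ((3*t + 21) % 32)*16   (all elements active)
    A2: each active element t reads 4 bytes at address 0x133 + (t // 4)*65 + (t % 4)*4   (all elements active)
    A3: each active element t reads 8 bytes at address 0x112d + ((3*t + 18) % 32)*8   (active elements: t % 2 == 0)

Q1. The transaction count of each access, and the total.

A1: 9 transactions
A2: 9 transactions
A3: 5 transactions

Answer: 9,9,5; total 23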